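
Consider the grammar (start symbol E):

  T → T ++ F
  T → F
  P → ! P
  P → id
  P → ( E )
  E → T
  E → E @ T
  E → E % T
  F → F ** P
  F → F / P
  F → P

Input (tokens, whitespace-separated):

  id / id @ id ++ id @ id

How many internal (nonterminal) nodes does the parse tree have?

[E [E [E [T [F [F [P id]] / [P id]]]] @ [T [T [F [P id]]] ++ [F [P id]]]] @ [T [F [P id]]]]

17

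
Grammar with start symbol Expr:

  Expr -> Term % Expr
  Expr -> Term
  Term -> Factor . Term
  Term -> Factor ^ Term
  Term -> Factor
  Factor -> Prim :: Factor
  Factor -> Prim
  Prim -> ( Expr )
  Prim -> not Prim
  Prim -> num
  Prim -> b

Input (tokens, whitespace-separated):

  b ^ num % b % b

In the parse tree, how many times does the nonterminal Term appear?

4

[Expr [Term [Factor [Prim b]] ^ [Term [Factor [Prim num]]]] % [Expr [Term [Factor [Prim b]]] % [Expr [Term [Factor [Prim b]]]]]]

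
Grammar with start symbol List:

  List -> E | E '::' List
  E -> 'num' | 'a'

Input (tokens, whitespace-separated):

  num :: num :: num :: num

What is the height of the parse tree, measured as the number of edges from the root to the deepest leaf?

[List [E num] :: [List [E num] :: [List [E num] :: [List [E num]]]]]

5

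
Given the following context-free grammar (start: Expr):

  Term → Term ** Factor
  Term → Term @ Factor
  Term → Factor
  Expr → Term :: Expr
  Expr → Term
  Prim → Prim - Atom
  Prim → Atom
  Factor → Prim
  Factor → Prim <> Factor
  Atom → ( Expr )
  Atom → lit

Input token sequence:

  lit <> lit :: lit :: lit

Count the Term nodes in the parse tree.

[Expr [Term [Factor [Prim [Atom lit]] <> [Factor [Prim [Atom lit]]]]] :: [Expr [Term [Factor [Prim [Atom lit]]]] :: [Expr [Term [Factor [Prim [Atom lit]]]]]]]

3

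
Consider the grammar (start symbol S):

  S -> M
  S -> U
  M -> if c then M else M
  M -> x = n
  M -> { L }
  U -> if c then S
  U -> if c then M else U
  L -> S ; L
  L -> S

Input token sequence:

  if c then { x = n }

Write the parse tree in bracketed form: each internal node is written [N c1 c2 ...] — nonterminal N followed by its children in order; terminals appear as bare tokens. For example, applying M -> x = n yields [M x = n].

S
U
if c then S
if c then M
if c then { L }
if c then { S }
if c then { M }
if c then { x = n }

[S [U if c then [S [M { [L [S [M x = n]]] }]]]]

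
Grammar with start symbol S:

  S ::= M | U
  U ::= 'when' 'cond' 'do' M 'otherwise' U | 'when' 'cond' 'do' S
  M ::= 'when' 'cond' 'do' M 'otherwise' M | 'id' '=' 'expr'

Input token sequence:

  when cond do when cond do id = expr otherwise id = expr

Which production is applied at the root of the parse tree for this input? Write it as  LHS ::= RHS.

S ::= U

[S [U when cond do [S [M when cond do [M id = expr] otherwise [M id = expr]]]]]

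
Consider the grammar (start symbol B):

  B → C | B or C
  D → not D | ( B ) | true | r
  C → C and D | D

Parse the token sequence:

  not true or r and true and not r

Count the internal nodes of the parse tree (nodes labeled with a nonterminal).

[B [B [C [D not [D true]]]] or [C [C [C [D r]] and [D true]] and [D not [D r]]]]

12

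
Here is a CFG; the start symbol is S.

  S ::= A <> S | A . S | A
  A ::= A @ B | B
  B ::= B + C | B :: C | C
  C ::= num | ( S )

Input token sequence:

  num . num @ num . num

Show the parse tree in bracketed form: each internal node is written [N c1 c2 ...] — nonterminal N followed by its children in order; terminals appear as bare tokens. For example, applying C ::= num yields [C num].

S
A . S
B . S
C . S
num . S
num . A . S
num . A @ B . S
num . B @ B . S
num . C @ B . S
num . num @ B . S
num . num @ C . S
num . num @ num . S
num . num @ num . A
num . num @ num . B
num . num @ num . C
num . num @ num . num

[S [A [B [C num]]] . [S [A [A [B [C num]]] @ [B [C num]]] . [S [A [B [C num]]]]]]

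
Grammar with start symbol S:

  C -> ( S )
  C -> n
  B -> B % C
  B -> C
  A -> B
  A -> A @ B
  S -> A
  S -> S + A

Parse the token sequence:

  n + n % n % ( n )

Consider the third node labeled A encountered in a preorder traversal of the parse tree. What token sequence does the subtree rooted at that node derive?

[S [S [A [B [C n]]]] + [A [B [B [B [C n]] % [C n]] % [C ( [S [A [B [C n]]]] )]]]]

n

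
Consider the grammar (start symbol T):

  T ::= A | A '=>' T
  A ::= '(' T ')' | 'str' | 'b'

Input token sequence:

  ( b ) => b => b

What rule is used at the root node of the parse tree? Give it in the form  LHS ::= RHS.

T ::= A '=>' T

[T [A ( [T [A b]] )] => [T [A b] => [T [A b]]]]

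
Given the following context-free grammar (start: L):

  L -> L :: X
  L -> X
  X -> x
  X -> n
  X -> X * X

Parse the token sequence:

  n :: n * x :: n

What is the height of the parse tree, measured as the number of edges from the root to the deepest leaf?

4

[L [L [L [X n]] :: [X [X n] * [X x]]] :: [X n]]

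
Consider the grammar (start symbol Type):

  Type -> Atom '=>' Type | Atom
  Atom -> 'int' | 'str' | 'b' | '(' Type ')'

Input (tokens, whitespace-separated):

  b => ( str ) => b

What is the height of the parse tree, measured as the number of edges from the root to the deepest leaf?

[Type [Atom b] => [Type [Atom ( [Type [Atom str]] )] => [Type [Atom b]]]]

5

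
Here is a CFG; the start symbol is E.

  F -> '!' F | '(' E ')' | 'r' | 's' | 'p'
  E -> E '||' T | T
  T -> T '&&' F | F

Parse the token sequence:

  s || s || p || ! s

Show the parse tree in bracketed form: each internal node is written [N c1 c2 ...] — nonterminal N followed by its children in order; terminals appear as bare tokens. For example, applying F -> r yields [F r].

[E [E [E [E [T [F s]]] || [T [F s]]] || [T [F p]]] || [T [F ! [F s]]]]

E
E || T
E || T || T
E || T || T || T
T || T || T || T
F || T || T || T
s || T || T || T
s || F || T || T
s || s || T || T
s || s || F || T
s || s || p || T
s || s || p || F
s || s || p || ! F
s || s || p || ! s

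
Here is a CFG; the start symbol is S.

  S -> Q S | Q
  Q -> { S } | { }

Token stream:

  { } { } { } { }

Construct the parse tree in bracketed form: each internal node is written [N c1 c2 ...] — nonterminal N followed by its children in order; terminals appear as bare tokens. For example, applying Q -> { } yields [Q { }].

[S [Q { }] [S [Q { }] [S [Q { }] [S [Q { }]]]]]

S
Q S
{ } S
{ } Q S
{ } { } S
{ } { } Q S
{ } { } { } S
{ } { } { } Q
{ } { } { } { }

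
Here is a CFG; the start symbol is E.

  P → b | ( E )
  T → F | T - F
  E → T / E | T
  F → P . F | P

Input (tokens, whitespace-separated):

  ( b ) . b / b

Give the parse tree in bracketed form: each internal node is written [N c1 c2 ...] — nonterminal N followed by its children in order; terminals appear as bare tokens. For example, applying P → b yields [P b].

[E [T [F [P ( [E [T [F [P b]]]] )] . [F [P b]]]] / [E [T [F [P b]]]]]

E
T / E
F / E
P . F / E
( E ) . F / E
( T ) . F / E
( F ) . F / E
( P ) . F / E
( b ) . F / E
( b ) . P / E
( b ) . b / E
( b ) . b / T
( b ) . b / F
( b ) . b / P
( b ) . b / b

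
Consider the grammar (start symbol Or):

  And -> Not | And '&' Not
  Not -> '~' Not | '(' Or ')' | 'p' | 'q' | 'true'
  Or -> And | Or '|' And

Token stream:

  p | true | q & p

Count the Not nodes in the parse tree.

[Or [Or [Or [And [Not p]]] | [And [Not true]]] | [And [And [Not q]] & [Not p]]]

4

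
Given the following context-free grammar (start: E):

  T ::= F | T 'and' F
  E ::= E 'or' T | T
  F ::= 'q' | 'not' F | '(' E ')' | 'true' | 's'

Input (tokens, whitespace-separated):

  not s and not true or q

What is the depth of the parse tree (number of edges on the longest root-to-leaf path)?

6

[E [E [T [T [F not [F s]]] and [F not [F true]]]] or [T [F q]]]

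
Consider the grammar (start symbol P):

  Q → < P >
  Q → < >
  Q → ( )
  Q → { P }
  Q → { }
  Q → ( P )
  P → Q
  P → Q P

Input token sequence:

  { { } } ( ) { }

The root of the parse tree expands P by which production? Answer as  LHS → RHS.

[P [Q { [P [Q { }]] }] [P [Q ( )] [P [Q { }]]]]

P → Q P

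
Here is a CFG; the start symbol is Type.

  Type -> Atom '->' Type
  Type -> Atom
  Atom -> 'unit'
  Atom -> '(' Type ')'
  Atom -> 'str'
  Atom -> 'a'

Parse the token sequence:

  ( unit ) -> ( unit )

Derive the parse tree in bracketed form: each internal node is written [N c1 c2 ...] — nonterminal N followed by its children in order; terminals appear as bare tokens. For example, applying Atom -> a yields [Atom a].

[Type [Atom ( [Type [Atom unit]] )] -> [Type [Atom ( [Type [Atom unit]] )]]]

Type
Atom -> Type
( Type ) -> Type
( Atom ) -> Type
( unit ) -> Type
( unit ) -> Atom
( unit ) -> ( Type )
( unit ) -> ( Atom )
( unit ) -> ( unit )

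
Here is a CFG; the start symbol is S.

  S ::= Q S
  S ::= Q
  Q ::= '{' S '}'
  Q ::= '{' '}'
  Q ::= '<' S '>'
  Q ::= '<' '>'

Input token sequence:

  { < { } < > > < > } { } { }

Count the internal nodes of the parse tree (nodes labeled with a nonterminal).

14

[S [Q { [S [Q < [S [Q { }] [S [Q < >]]] >] [S [Q < >]]] }] [S [Q { }] [S [Q { }]]]]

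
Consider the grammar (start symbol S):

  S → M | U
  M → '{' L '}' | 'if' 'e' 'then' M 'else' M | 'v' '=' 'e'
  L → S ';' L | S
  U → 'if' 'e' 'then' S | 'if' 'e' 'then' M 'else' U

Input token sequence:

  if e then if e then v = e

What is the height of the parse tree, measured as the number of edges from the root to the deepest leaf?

6

[S [U if e then [S [U if e then [S [M v = e]]]]]]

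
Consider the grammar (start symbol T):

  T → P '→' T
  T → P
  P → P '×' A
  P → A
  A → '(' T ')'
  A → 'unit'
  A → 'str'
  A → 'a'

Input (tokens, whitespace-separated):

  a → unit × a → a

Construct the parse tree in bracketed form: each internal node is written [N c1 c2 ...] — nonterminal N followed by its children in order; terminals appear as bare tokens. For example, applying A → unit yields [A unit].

T
P → T
A → T
a → T
a → P → T
a → P × A → T
a → A × A → T
a → unit × A → T
a → unit × a → T
a → unit × a → P
a → unit × a → A
a → unit × a → a

[T [P [A a]] → [T [P [P [A unit]] × [A a]] → [T [P [A a]]]]]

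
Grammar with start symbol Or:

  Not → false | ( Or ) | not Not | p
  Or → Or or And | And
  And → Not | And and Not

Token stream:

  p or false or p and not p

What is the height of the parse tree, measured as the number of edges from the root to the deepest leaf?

[Or [Or [Or [And [Not p]]] or [And [Not false]]] or [And [And [Not p]] and [Not not [Not p]]]]

5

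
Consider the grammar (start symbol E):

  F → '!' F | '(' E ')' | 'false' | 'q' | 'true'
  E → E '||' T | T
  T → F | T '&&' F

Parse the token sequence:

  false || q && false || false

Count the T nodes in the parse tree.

4

[E [E [E [T [F false]]] || [T [T [F q]] && [F false]]] || [T [F false]]]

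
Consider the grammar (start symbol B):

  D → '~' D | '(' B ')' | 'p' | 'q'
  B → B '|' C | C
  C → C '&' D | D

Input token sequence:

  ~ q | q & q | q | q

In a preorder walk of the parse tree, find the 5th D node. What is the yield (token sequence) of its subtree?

[B [B [B [B [C [D ~ [D q]]]] | [C [C [D q]] & [D q]]] | [C [D q]]] | [C [D q]]]

q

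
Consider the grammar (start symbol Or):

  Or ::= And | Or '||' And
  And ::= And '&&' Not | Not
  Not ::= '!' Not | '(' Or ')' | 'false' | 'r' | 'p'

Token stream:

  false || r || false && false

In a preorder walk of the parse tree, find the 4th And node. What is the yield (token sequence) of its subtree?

[Or [Or [Or [And [Not false]]] || [And [Not r]]] || [And [And [Not false]] && [Not false]]]

false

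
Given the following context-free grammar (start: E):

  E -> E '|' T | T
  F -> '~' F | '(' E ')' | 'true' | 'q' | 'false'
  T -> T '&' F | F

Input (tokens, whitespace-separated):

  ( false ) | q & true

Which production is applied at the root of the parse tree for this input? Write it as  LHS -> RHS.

E -> E '|' T

[E [E [T [F ( [E [T [F false]]] )]]] | [T [T [F q]] & [F true]]]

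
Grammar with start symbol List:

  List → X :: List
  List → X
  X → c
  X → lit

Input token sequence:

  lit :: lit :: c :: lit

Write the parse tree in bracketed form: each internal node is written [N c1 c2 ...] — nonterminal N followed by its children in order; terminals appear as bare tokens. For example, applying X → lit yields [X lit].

List
X :: List
lit :: List
lit :: X :: List
lit :: lit :: List
lit :: lit :: X :: List
lit :: lit :: c :: List
lit :: lit :: c :: X
lit :: lit :: c :: lit

[List [X lit] :: [List [X lit] :: [List [X c] :: [List [X lit]]]]]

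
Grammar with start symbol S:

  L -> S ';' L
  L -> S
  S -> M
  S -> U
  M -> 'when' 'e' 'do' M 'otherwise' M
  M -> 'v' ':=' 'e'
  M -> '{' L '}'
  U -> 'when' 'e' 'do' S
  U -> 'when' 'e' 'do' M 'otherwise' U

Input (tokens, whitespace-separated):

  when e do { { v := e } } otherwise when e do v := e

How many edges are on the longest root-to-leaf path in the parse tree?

[S [U when e do [M { [L [S [M { [L [S [M v := e]]] }]]] }] otherwise [U when e do [S [M v := e]]]]]

9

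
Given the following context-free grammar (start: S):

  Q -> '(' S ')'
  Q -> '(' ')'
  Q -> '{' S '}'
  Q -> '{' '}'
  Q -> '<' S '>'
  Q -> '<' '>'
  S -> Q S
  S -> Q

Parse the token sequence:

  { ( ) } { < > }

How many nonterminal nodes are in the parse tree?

8

[S [Q { [S [Q ( )]] }] [S [Q { [S [Q < >]] }]]]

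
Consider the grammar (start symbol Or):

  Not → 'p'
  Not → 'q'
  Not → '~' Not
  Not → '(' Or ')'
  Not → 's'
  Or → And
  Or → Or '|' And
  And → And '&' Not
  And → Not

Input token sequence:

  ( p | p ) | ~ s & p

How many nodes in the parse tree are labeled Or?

[Or [Or [And [Not ( [Or [Or [And [Not p]]] | [And [Not p]]] )]]] | [And [And [Not ~ [Not s]]] & [Not p]]]

4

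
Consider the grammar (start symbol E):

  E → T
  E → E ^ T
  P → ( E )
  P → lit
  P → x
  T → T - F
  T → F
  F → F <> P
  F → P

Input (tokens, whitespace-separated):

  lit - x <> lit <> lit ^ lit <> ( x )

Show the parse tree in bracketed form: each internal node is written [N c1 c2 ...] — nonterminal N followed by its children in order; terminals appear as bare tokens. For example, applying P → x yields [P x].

E
E ^ T
T ^ T
T - F ^ T
F - F ^ T
P - F ^ T
lit - F ^ T
lit - F <> P ^ T
lit - F <> P <> P ^ T
lit - P <> P <> P ^ T
lit - x <> P <> P ^ T
lit - x <> lit <> P ^ T
lit - x <> lit <> lit ^ T
lit - x <> lit <> lit ^ F
lit - x <> lit <> lit ^ F <> P
lit - x <> lit <> lit ^ P <> P
lit - x <> lit <> lit ^ lit <> P
lit - x <> lit <> lit ^ lit <> ( E )
lit - x <> lit <> lit ^ lit <> ( T )
lit - x <> lit <> lit ^ lit <> ( F )
lit - x <> lit <> lit ^ lit <> ( P )
lit - x <> lit <> lit ^ lit <> ( x )

[E [E [T [T [F [P lit]]] - [F [F [F [P x]] <> [P lit]] <> [P lit]]]] ^ [T [F [F [P lit]] <> [P ( [E [T [F [P x]]]] )]]]]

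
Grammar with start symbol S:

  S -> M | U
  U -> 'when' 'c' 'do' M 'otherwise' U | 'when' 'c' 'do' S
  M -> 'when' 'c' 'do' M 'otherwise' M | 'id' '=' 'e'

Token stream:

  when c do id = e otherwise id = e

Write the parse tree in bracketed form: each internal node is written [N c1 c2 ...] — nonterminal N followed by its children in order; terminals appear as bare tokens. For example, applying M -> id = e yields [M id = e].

[S [M when c do [M id = e] otherwise [M id = e]]]

S
M
when c do M otherwise M
when c do id = e otherwise M
when c do id = e otherwise id = e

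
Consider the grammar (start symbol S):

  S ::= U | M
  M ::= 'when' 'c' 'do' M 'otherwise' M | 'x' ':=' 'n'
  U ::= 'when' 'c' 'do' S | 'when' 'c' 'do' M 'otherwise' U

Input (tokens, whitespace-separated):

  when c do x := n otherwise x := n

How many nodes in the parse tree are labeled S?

[S [M when c do [M x := n] otherwise [M x := n]]]

1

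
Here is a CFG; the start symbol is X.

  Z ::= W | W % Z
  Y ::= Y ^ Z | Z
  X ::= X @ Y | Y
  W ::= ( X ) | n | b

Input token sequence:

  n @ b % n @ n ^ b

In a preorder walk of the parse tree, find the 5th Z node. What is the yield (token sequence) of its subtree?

b

[X [X [X [Y [Z [W n]]]] @ [Y [Z [W b] % [Z [W n]]]]] @ [Y [Y [Z [W n]]] ^ [Z [W b]]]]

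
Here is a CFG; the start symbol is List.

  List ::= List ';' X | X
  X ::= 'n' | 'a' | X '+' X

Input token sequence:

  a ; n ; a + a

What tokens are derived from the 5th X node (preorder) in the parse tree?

[List [List [List [X a]] ; [X n]] ; [X [X a] + [X a]]]

a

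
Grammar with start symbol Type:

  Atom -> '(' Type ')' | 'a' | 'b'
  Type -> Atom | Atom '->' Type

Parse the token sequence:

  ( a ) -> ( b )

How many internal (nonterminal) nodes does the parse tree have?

8

[Type [Atom ( [Type [Atom a]] )] -> [Type [Atom ( [Type [Atom b]] )]]]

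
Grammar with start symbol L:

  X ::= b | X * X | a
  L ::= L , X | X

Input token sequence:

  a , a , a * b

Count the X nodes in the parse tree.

[L [L [L [X a]] , [X a]] , [X [X a] * [X b]]]

5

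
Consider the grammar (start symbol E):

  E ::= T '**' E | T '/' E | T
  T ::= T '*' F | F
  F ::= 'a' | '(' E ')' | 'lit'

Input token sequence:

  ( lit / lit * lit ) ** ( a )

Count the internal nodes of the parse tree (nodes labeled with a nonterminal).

[E [T [F ( [E [T [F lit]] / [E [T [T [F lit]] * [F lit]]]] )]] ** [E [T [F ( [E [T [F a]]] )]]]]

17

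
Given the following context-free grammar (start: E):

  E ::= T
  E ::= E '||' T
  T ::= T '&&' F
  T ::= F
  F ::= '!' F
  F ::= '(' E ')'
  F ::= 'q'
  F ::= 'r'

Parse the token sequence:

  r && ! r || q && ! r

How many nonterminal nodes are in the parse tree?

[E [E [T [T [F r]] && [F ! [F r]]]] || [T [T [F q]] && [F ! [F r]]]]

12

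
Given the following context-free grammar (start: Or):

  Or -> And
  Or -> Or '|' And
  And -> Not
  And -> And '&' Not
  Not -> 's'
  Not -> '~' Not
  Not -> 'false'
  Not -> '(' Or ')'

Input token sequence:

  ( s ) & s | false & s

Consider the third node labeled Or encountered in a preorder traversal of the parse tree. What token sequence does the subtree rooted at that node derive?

[Or [Or [And [And [Not ( [Or [And [Not s]]] )]] & [Not s]]] | [And [And [Not false]] & [Not s]]]

s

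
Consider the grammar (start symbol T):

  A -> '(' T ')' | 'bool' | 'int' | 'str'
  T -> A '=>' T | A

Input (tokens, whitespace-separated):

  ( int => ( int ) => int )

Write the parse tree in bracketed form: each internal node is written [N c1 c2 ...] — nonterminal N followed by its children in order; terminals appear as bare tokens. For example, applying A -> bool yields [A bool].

[T [A ( [T [A int] => [T [A ( [T [A int]] )] => [T [A int]]]] )]]

T
A
( T )
( A => T )
( int => T )
( int => A => T )
( int => ( T ) => T )
( int => ( A ) => T )
( int => ( int ) => T )
( int => ( int ) => A )
( int => ( int ) => int )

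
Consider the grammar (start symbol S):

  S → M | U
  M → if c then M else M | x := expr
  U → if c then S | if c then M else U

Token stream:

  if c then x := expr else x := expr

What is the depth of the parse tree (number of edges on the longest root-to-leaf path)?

[S [M if c then [M x := expr] else [M x := expr]]]

3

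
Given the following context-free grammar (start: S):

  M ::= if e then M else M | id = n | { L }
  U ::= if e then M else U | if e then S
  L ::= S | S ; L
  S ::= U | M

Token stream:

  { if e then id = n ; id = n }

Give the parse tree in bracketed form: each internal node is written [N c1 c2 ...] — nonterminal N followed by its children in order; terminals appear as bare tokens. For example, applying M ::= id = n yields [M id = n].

S
M
{ L }
{ S ; L }
{ U ; L }
{ if e then S ; L }
{ if e then M ; L }
{ if e then id = n ; L }
{ if e then id = n ; S }
{ if e then id = n ; M }
{ if e then id = n ; id = n }

[S [M { [L [S [U if e then [S [M id = n]]]] ; [L [S [M id = n]]]] }]]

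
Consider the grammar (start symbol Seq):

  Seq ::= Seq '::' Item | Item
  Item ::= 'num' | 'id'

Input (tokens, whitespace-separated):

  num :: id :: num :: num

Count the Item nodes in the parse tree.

4

[Seq [Seq [Seq [Seq [Item num]] :: [Item id]] :: [Item num]] :: [Item num]]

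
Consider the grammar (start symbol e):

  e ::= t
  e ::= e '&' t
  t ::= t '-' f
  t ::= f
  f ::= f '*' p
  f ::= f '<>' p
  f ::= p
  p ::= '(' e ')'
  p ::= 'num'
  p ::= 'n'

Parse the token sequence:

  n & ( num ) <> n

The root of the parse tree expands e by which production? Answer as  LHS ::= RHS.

[e [e [t [f [p n]]]] & [t [f [f [p ( [e [t [f [p num]]]] )]] <> [p n]]]]

e ::= e '&' t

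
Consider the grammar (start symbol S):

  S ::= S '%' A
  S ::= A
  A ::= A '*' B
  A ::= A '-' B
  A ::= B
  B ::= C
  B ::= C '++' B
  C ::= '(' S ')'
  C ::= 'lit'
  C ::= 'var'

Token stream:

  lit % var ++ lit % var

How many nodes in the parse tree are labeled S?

3

[S [S [S [A [B [C lit]]]] % [A [B [C var] ++ [B [C lit]]]]] % [A [B [C var]]]]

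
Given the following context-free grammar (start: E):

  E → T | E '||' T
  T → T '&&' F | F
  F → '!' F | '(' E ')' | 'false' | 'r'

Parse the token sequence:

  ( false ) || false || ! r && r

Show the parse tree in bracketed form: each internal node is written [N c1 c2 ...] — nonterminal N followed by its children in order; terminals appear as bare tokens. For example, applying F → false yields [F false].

[E [E [E [T [F ( [E [T [F false]]] )]]] || [T [F false]]] || [T [T [F ! [F r]]] && [F r]]]

E
E || T
E || T || T
T || T || T
F || T || T
( E ) || T || T
( T ) || T || T
( F ) || T || T
( false ) || T || T
( false ) || F || T
( false ) || false || T
( false ) || false || T && F
( false ) || false || F && F
( false ) || false || ! F && F
( false ) || false || ! r && F
( false ) || false || ! r && r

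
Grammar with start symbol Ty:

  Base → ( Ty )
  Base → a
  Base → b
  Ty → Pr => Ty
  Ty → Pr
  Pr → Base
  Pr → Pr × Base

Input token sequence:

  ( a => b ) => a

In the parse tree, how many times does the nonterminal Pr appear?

[Ty [Pr [Base ( [Ty [Pr [Base a]] => [Ty [Pr [Base b]]]] )]] => [Ty [Pr [Base a]]]]

4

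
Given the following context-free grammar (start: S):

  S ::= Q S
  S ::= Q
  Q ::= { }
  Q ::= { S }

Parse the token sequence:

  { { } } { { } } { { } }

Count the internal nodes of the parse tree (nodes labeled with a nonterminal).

12

[S [Q { [S [Q { }]] }] [S [Q { [S [Q { }]] }] [S [Q { [S [Q { }]] }]]]]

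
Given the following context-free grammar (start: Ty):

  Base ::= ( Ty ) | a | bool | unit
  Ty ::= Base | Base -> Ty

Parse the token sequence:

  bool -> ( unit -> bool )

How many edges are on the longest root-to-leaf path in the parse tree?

[Ty [Base bool] -> [Ty [Base ( [Ty [Base unit] -> [Ty [Base bool]]] )]]]

6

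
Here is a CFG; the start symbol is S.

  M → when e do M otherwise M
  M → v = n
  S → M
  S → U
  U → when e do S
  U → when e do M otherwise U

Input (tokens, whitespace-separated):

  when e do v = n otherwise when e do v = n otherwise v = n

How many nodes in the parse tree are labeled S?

[S [M when e do [M v = n] otherwise [M when e do [M v = n] otherwise [M v = n]]]]

1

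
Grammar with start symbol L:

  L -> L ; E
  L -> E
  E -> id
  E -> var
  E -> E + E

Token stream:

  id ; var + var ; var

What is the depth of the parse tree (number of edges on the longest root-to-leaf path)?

[L [L [L [E id]] ; [E [E var] + [E var]]] ; [E var]]

4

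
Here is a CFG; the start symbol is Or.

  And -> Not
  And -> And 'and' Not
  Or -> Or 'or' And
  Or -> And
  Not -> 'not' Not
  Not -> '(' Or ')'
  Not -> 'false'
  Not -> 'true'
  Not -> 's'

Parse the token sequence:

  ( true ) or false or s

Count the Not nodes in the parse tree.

4

[Or [Or [Or [And [Not ( [Or [And [Not true]]] )]]] or [And [Not false]]] or [And [Not s]]]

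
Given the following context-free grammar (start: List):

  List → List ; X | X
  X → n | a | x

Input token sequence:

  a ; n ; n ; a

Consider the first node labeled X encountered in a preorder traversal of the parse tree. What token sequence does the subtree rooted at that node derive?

a

[List [List [List [List [X a]] ; [X n]] ; [X n]] ; [X a]]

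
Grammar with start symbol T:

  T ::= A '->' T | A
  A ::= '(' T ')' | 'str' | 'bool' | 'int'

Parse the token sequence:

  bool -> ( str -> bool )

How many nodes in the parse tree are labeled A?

4

[T [A bool] -> [T [A ( [T [A str] -> [T [A bool]]] )]]]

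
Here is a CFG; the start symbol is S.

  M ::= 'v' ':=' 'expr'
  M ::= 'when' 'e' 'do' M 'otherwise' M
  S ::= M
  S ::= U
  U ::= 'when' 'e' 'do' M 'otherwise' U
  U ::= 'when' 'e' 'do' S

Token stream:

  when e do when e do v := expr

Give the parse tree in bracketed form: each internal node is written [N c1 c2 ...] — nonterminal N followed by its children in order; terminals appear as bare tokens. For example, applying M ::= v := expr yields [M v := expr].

[S [U when e do [S [U when e do [S [M v := expr]]]]]]

S
U
when e do S
when e do U
when e do when e do S
when e do when e do M
when e do when e do v := expr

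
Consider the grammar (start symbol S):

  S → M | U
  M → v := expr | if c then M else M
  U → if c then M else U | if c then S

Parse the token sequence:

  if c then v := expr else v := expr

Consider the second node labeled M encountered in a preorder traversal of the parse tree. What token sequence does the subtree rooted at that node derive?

[S [M if c then [M v := expr] else [M v := expr]]]

v := expr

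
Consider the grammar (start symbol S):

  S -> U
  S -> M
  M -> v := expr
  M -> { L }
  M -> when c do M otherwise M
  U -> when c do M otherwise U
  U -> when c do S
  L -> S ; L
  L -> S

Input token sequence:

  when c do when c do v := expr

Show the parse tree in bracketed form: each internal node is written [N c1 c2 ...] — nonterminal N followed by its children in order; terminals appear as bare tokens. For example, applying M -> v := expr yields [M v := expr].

S
U
when c do S
when c do U
when c do when c do S
when c do when c do M
when c do when c do v := expr

[S [U when c do [S [U when c do [S [M v := expr]]]]]]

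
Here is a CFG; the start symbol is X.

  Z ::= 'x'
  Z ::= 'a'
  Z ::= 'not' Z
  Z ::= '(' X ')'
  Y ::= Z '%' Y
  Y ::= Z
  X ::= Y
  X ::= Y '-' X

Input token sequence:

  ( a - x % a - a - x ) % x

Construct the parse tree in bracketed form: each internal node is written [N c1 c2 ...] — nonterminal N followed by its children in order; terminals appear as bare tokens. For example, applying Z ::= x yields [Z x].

[X [Y [Z ( [X [Y [Z a]] - [X [Y [Z x] % [Y [Z a]]] - [X [Y [Z a]] - [X [Y [Z x]]]]]] )] % [Y [Z x]]]]

X
Y
Z % Y
( X ) % Y
( Y - X ) % Y
( Z - X ) % Y
( a - X ) % Y
( a - Y - X ) % Y
( a - Z % Y - X ) % Y
( a - x % Y - X ) % Y
( a - x % Z - X ) % Y
( a - x % a - X ) % Y
( a - x % a - Y - X ) % Y
( a - x % a - Z - X ) % Y
( a - x % a - a - X ) % Y
( a - x % a - a - Y ) % Y
( a - x % a - a - Z ) % Y
( a - x % a - a - x ) % Y
( a - x % a - a - x ) % Z
( a - x % a - a - x ) % x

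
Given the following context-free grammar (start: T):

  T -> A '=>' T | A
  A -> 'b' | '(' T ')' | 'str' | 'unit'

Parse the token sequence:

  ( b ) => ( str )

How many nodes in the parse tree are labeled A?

[T [A ( [T [A b]] )] => [T [A ( [T [A str]] )]]]

4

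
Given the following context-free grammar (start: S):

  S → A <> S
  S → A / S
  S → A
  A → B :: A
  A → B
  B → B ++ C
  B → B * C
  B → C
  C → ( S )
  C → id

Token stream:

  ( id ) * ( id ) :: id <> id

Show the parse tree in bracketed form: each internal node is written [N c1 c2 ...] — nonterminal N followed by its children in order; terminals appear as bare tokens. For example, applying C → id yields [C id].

S
A <> S
B :: A <> S
B * C :: A <> S
C * C :: A <> S
( S ) * C :: A <> S
( A ) * C :: A <> S
( B ) * C :: A <> S
( C ) * C :: A <> S
( id ) * C :: A <> S
( id ) * ( S ) :: A <> S
( id ) * ( A ) :: A <> S
( id ) * ( B ) :: A <> S
( id ) * ( C ) :: A <> S
( id ) * ( id ) :: A <> S
( id ) * ( id ) :: B <> S
( id ) * ( id ) :: C <> S
( id ) * ( id ) :: id <> S
( id ) * ( id ) :: id <> A
( id ) * ( id ) :: id <> B
( id ) * ( id ) :: id <> C
( id ) * ( id ) :: id <> id

[S [A [B [B [C ( [S [A [B [C id]]]] )]] * [C ( [S [A [B [C id]]]] )]] :: [A [B [C id]]]] <> [S [A [B [C id]]]]]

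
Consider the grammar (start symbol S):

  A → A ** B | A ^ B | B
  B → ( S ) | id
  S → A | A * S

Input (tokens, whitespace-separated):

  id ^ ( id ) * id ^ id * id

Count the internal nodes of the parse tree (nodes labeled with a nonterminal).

16

[S [A [A [B id]] ^ [B ( [S [A [B id]]] )]] * [S [A [A [B id]] ^ [B id]] * [S [A [B id]]]]]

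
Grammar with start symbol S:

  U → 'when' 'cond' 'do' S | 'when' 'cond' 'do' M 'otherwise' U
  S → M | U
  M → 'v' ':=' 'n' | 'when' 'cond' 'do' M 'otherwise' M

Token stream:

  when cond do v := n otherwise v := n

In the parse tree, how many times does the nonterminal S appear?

[S [M when cond do [M v := n] otherwise [M v := n]]]

1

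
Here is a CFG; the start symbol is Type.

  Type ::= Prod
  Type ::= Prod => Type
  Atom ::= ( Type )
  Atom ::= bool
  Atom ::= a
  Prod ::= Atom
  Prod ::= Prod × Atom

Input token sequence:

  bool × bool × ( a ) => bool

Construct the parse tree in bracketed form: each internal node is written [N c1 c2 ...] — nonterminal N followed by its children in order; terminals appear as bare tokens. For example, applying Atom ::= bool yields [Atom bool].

Type
Prod => Type
Prod × Atom => Type
Prod × Atom × Atom => Type
Atom × Atom × Atom => Type
bool × Atom × Atom => Type
bool × bool × Atom => Type
bool × bool × ( Type ) => Type
bool × bool × ( Prod ) => Type
bool × bool × ( Atom ) => Type
bool × bool × ( a ) => Type
bool × bool × ( a ) => Prod
bool × bool × ( a ) => Atom
bool × bool × ( a ) => bool

[Type [Prod [Prod [Prod [Atom bool]] × [Atom bool]] × [Atom ( [Type [Prod [Atom a]]] )]] => [Type [Prod [Atom bool]]]]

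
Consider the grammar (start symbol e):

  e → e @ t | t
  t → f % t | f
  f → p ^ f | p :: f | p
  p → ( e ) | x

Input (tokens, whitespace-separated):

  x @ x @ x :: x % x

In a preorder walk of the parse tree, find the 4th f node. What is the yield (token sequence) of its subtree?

[e [e [e [t [f [p x]]]] @ [t [f [p x]]]] @ [t [f [p x] :: [f [p x]]] % [t [f [p x]]]]]

x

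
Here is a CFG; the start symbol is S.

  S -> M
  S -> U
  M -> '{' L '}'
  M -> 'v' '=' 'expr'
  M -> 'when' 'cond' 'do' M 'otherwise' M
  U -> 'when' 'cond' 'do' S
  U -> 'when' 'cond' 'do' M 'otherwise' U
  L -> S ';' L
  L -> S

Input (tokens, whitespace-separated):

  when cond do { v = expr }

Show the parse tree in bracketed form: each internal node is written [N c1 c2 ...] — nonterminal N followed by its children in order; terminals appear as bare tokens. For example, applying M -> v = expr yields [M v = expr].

S
U
when cond do S
when cond do M
when cond do { L }
when cond do { S }
when cond do { M }
when cond do { v = expr }

[S [U when cond do [S [M { [L [S [M v = expr]]] }]]]]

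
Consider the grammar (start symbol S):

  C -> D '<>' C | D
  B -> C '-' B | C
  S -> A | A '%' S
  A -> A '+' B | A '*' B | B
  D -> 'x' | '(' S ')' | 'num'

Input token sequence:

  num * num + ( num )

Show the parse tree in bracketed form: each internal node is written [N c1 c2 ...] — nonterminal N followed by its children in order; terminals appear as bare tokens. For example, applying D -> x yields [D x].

[S [A [A [A [B [C [D num]]]] * [B [C [D num]]]] + [B [C [D ( [S [A [B [C [D num]]]]] )]]]]]

S
A
A + B
A * B + B
B * B + B
C * B + B
D * B + B
num * B + B
num * C + B
num * D + B
num * num + B
num * num + C
num * num + D
num * num + ( S )
num * num + ( A )
num * num + ( B )
num * num + ( C )
num * num + ( D )
num * num + ( num )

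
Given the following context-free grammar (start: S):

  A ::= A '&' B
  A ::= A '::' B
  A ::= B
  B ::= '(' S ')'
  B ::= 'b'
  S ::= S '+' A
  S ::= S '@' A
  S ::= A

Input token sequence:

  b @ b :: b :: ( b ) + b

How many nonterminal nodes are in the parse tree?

[S [S [S [A [B b]]] @ [A [A [A [B b]] :: [B b]] :: [B ( [S [A [B b]]] )]]] + [A [B b]]]

16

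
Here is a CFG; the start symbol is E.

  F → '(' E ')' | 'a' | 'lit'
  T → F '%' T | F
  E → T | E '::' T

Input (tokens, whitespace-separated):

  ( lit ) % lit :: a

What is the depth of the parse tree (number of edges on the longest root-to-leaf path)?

7

[E [E [T [F ( [E [T [F lit]]] )] % [T [F lit]]]] :: [T [F a]]]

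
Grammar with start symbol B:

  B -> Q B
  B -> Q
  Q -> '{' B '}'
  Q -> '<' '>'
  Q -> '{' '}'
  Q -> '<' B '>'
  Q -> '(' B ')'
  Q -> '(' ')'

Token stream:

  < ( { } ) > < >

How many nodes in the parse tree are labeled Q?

[B [Q < [B [Q ( [B [Q { }]] )]] >] [B [Q < >]]]

4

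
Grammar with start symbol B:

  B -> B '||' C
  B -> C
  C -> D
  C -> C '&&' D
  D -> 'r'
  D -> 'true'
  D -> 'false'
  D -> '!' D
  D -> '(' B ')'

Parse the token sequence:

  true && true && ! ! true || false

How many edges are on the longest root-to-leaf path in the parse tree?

[B [B [C [C [C [D true]] && [D true]] && [D ! [D ! [D true]]]]] || [C [D false]]]

6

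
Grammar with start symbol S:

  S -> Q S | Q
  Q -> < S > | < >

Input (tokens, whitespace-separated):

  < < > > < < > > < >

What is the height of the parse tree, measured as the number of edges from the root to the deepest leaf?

[S [Q < [S [Q < >]] >] [S [Q < [S [Q < >]] >] [S [Q < >]]]]

5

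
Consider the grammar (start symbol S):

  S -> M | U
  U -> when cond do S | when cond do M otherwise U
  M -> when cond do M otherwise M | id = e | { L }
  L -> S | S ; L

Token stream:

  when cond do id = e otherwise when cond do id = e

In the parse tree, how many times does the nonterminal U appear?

2

[S [U when cond do [M id = e] otherwise [U when cond do [S [M id = e]]]]]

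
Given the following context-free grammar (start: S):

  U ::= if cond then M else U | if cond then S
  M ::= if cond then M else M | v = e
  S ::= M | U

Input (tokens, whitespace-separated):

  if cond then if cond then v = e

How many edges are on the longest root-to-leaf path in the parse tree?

6

[S [U if cond then [S [U if cond then [S [M v = e]]]]]]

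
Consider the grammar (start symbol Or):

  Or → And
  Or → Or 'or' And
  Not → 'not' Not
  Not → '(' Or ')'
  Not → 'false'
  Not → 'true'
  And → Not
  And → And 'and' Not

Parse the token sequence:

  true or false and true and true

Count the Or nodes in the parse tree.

2

[Or [Or [And [Not true]]] or [And [And [And [Not false]] and [Not true]] and [Not true]]]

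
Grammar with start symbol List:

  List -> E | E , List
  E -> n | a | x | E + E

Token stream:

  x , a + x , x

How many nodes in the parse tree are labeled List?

3

[List [E x] , [List [E [E a] + [E x]] , [List [E x]]]]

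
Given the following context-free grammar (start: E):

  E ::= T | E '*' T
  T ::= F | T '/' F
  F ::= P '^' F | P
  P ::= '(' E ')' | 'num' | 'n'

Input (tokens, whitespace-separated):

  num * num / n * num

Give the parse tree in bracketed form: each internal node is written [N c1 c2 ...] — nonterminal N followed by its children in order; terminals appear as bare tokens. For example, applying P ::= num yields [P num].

[E [E [E [T [F [P num]]]] * [T [T [F [P num]]] / [F [P n]]]] * [T [F [P num]]]]

E
E * T
E * T * T
T * T * T
F * T * T
P * T * T
num * T * T
num * T / F * T
num * F / F * T
num * P / F * T
num * num / F * T
num * num / P * T
num * num / n * T
num * num / n * F
num * num / n * P
num * num / n * num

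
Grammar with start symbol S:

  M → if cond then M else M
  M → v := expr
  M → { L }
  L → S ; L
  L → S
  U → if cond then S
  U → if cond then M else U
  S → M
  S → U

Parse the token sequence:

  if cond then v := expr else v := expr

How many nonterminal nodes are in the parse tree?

4

[S [M if cond then [M v := expr] else [M v := expr]]]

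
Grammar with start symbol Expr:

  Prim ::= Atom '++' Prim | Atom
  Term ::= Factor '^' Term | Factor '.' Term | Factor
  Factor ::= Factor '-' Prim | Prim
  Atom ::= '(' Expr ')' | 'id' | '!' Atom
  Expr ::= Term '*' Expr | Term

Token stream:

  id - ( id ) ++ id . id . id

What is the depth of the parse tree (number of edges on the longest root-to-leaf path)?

[Expr [Term [Factor [Factor [Prim [Atom id]]] - [Prim [Atom ( [Expr [Term [Factor [Prim [Atom id]]]]] )] ++ [Prim [Atom id]]]] . [Term [Factor [Prim [Atom id]]] . [Term [Factor [Prim [Atom id]]]]]]]

10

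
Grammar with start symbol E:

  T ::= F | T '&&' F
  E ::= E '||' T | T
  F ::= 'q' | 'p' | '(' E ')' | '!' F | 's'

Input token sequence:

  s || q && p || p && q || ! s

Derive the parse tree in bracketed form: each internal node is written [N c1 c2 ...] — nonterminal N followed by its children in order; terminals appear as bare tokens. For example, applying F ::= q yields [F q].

[E [E [E [E [T [F s]]] || [T [T [F q]] && [F p]]] || [T [T [F p]] && [F q]]] || [T [F ! [F s]]]]

E
E || T
E || T || T
E || T || T || T
T || T || T || T
F || T || T || T
s || T || T || T
s || T && F || T || T
s || F && F || T || T
s || q && F || T || T
s || q && p || T || T
s || q && p || T && F || T
s || q && p || F && F || T
s || q && p || p && F || T
s || q && p || p && q || T
s || q && p || p && q || F
s || q && p || p && q || ! F
s || q && p || p && q || ! s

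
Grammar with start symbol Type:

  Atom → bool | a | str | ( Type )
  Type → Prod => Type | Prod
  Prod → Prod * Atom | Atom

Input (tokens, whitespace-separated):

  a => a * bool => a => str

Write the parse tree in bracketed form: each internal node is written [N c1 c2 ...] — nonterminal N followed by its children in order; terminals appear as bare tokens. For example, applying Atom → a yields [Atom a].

[Type [Prod [Atom a]] => [Type [Prod [Prod [Atom a]] * [Atom bool]] => [Type [Prod [Atom a]] => [Type [Prod [Atom str]]]]]]

Type
Prod => Type
Atom => Type
a => Type
a => Prod => Type
a => Prod * Atom => Type
a => Atom * Atom => Type
a => a * Atom => Type
a => a * bool => Type
a => a * bool => Prod => Type
a => a * bool => Atom => Type
a => a * bool => a => Type
a => a * bool => a => Prod
a => a * bool => a => Atom
a => a * bool => a => str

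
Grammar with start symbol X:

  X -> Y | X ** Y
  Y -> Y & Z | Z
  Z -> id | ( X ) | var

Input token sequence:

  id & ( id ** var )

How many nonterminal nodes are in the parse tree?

[X [Y [Y [Z id]] & [Z ( [X [X [Y [Z id]]] ** [Y [Z var]]] )]]]

11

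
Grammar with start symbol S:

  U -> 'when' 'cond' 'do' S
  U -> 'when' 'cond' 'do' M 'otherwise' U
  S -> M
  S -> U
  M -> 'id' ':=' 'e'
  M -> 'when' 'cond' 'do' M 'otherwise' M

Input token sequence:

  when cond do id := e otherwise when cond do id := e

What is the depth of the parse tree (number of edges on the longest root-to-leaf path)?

5

[S [U when cond do [M id := e] otherwise [U when cond do [S [M id := e]]]]]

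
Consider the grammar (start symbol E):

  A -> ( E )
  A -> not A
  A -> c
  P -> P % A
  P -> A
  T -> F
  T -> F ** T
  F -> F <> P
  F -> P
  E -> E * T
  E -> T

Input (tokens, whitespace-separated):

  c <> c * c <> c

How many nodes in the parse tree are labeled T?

2

[E [E [T [F [F [P [A c]]] <> [P [A c]]]]] * [T [F [F [P [A c]]] <> [P [A c]]]]]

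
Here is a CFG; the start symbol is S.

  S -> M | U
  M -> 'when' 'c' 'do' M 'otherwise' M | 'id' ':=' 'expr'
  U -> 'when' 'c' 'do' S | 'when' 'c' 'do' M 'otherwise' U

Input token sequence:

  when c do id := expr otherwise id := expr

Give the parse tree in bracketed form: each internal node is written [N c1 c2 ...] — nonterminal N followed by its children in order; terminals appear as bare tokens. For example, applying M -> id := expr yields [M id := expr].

S
M
when c do M otherwise M
when c do id := expr otherwise M
when c do id := expr otherwise id := expr

[S [M when c do [M id := expr] otherwise [M id := expr]]]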